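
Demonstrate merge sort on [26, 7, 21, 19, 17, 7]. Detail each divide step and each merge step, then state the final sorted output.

Merge sort trace:

Split: [26, 7, 21, 19, 17, 7] -> [26, 7, 21] and [19, 17, 7]
  Split: [26, 7, 21] -> [26] and [7, 21]
    Split: [7, 21] -> [7] and [21]
    Merge: [7] + [21] -> [7, 21]
  Merge: [26] + [7, 21] -> [7, 21, 26]
  Split: [19, 17, 7] -> [19] and [17, 7]
    Split: [17, 7] -> [17] and [7]
    Merge: [17] + [7] -> [7, 17]
  Merge: [19] + [7, 17] -> [7, 17, 19]
Merge: [7, 21, 26] + [7, 17, 19] -> [7, 7, 17, 19, 21, 26]

Final sorted array: [7, 7, 17, 19, 21, 26]

The merge sort proceeds by recursively splitting the array and merging sorted halves.
After all merges, the sorted array is [7, 7, 17, 19, 21, 26].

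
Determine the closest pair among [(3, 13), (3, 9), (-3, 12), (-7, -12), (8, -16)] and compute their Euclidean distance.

Computing all pairwise distances among 5 points:

d((3, 13), (3, 9)) = 4.0 <-- minimum
d((3, 13), (-3, 12)) = 6.0828
d((3, 13), (-7, -12)) = 26.9258
d((3, 13), (8, -16)) = 29.4279
d((3, 9), (-3, 12)) = 6.7082
d((3, 9), (-7, -12)) = 23.2594
d((3, 9), (8, -16)) = 25.4951
d((-3, 12), (-7, -12)) = 24.3311
d((-3, 12), (8, -16)) = 30.0832
d((-7, -12), (8, -16)) = 15.5242

Closest pair: (3, 13) and (3, 9) with distance 4.0

The closest pair is (3, 13) and (3, 9) with Euclidean distance 4.0. For 5 points, brute-force pairwise comparison is shown above. For large n, the divide-and-conquer algorithm (sort by x, recurse on halves, check the dividing strip) achieves O(n log n).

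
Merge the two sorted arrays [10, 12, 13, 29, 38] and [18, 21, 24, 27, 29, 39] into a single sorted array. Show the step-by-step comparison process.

Merging process:

Compare 10 vs 18: take 10 from left. Merged: [10]
Compare 12 vs 18: take 12 from left. Merged: [10, 12]
Compare 13 vs 18: take 13 from left. Merged: [10, 12, 13]
Compare 29 vs 18: take 18 from right. Merged: [10, 12, 13, 18]
Compare 29 vs 21: take 21 from right. Merged: [10, 12, 13, 18, 21]
Compare 29 vs 24: take 24 from right. Merged: [10, 12, 13, 18, 21, 24]
Compare 29 vs 27: take 27 from right. Merged: [10, 12, 13, 18, 21, 24, 27]
Compare 29 vs 29: take 29 from left. Merged: [10, 12, 13, 18, 21, 24, 27, 29]
Compare 38 vs 29: take 29 from right. Merged: [10, 12, 13, 18, 21, 24, 27, 29, 29]
Compare 38 vs 39: take 38 from left. Merged: [10, 12, 13, 18, 21, 24, 27, 29, 29, 38]
Append remaining from right: [39]. Merged: [10, 12, 13, 18, 21, 24, 27, 29, 29, 38, 39]

Final merged array: [10, 12, 13, 18, 21, 24, 27, 29, 29, 38, 39]
Total comparisons: 10

The merged array is [10, 12, 13, 18, 21, 24, 27, 29, 29, 38, 39], requiring 10 comparisons. The merge step runs in O(n) time where n is the total number of elements.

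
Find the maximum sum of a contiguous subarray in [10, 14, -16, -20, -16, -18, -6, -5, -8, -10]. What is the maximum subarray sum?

Using Kadane's algorithm on [10, 14, -16, -20, -16, -18, -6, -5, -8, -10]:

Scanning through the array:
Position 1 (value 14): max_ending_here = 24, max_so_far = 24
Position 2 (value -16): max_ending_here = 8, max_so_far = 24
Position 3 (value -20): max_ending_here = -12, max_so_far = 24
Position 4 (value -16): max_ending_here = -16, max_so_far = 24
Position 5 (value -18): max_ending_here = -18, max_so_far = 24
Position 6 (value -6): max_ending_here = -6, max_so_far = 24
Position 7 (value -5): max_ending_here = -5, max_so_far = 24
Position 8 (value -8): max_ending_here = -8, max_so_far = 24
Position 9 (value -10): max_ending_here = -10, max_so_far = 24

Maximum subarray: [10, 14]
Maximum sum: 24

The maximum subarray is [10, 14] with sum 24. This subarray runs from index 0 to index 1.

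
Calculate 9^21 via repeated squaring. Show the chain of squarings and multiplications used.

Computing 9^21 by squaring (build up from 9^1; each line after the first costs one multiplication):

9^1 = 9
9^2 = (9^1)^2 = 9^2 = 81
9^4 = (9^2)^2 = 81^2 = 6561
9^5 = 9 * 9^4 = 9 * 6561 = 59049
9^10 = (9^5)^2 = 59049^2 = 3486784401
9^20 = (9^10)^2 = 3486784401^2 = 12157665459056928801
9^21 = 9 * 9^20 = 9 * 12157665459056928801 = 109418989131512359209

Result: 109418989131512359209
Multiplications needed: 6 (6 lines after 9^1)

9^21 = 109418989131512359209. Using exponentiation by squaring, this requires 6 multiplications. The key idea: if the exponent is even, square the half-power; if odd, multiply by the base once.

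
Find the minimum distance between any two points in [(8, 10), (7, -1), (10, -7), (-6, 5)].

Computing all pairwise distances among 4 points:

d((8, 10), (7, -1)) = 11.0454
d((8, 10), (10, -7)) = 17.1172
d((8, 10), (-6, 5)) = 14.8661
d((7, -1), (10, -7)) = 6.7082 <-- minimum
d((7, -1), (-6, 5)) = 14.3178
d((10, -7), (-6, 5)) = 20.0

Closest pair: (7, -1) and (10, -7) with distance 6.7082

The closest pair is (7, -1) and (10, -7) with Euclidean distance 6.7082. For 4 points, brute-force pairwise comparison is shown above. For large n, the divide-and-conquer algorithm (sort by x, recurse on halves, check the dividing strip) achieves O(n log n).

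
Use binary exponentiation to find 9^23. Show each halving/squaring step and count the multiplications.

Computing 9^23 by squaring (build up from 9^1; each line after the first costs one multiplication):

9^1 = 9
9^2 = (9^1)^2 = 9^2 = 81
9^4 = (9^2)^2 = 81^2 = 6561
9^5 = 9 * 9^4 = 9 * 6561 = 59049
9^10 = (9^5)^2 = 59049^2 = 3486784401
9^11 = 9 * 9^10 = 9 * 3486784401 = 31381059609
9^22 = (9^11)^2 = 31381059609^2 = 984770902183611232881
9^23 = 9 * 9^22 = 9 * 984770902183611232881 = 8862938119652501095929

Result: 8862938119652501095929
Multiplications needed: 7 (7 lines after 9^1)

9^23 = 8862938119652501095929. Using exponentiation by squaring, this requires 7 multiplications. The key idea: if the exponent is even, square the half-power; if odd, multiply by the base once.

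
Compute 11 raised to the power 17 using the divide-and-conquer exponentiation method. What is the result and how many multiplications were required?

Computing 11^17 by squaring (build up from 11^1; each line after the first costs one multiplication):

11^1 = 11
11^2 = (11^1)^2 = 11^2 = 121
11^4 = (11^2)^2 = 121^2 = 14641
11^8 = (11^4)^2 = 14641^2 = 214358881
11^16 = (11^8)^2 = 214358881^2 = 45949729863572161
11^17 = 11 * 11^16 = 11 * 45949729863572161 = 505447028499293771

Result: 505447028499293771
Multiplications needed: 5 (5 lines after 11^1)

11^17 = 505447028499293771. Using exponentiation by squaring, this requires 5 multiplications. The key idea: if the exponent is even, square the half-power; if odd, multiply by the base once.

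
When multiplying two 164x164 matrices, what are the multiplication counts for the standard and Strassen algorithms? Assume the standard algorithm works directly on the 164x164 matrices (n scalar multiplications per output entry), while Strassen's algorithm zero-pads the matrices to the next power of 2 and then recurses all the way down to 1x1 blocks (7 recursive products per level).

Matrix multiplication for 164x164 matrices:

Strassen's algorithm requires power-of-2 dimensions. Pad 164x164 to 256x256 (next power of 2).

Standard algorithm: 164^3 = 4410944 multiplications
Strassen's algorithm: 7^(log2(256)) = 7^8 = 5764801 multiplications
Difference: 4410944 - 5764801 = -1353857 (Strassen uses MORE here due to padding overhead — for small or just-over-power-of-2 n, padding can outweigh the per-level savings)

Standard: 4410944 multiplications (164^3). Strassen: 5764801 multiplications (7^8, after padding to 256x256). Strassen reduces 8 recursive multiplications to 7 at each level.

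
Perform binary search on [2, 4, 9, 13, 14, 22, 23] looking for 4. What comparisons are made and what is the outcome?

Binary search for 4 in [2, 4, 9, 13, 14, 22, 23]:

lo=0, hi=6, mid=3, arr[mid]=13 -> 13 > 4, search left half
lo=0, hi=2, mid=1, arr[mid]=4 -> Found target at index 1!

Binary search finds 4 at index 1 after 2 comparisons. The search repeatedly halves the search space by comparing with the middle element.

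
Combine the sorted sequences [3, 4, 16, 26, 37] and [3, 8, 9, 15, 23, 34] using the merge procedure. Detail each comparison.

Merging process:

Compare 3 vs 3: take 3 from left. Merged: [3]
Compare 4 vs 3: take 3 from right. Merged: [3, 3]
Compare 4 vs 8: take 4 from left. Merged: [3, 3, 4]
Compare 16 vs 8: take 8 from right. Merged: [3, 3, 4, 8]
Compare 16 vs 9: take 9 from right. Merged: [3, 3, 4, 8, 9]
Compare 16 vs 15: take 15 from right. Merged: [3, 3, 4, 8, 9, 15]
Compare 16 vs 23: take 16 from left. Merged: [3, 3, 4, 8, 9, 15, 16]
Compare 26 vs 23: take 23 from right. Merged: [3, 3, 4, 8, 9, 15, 16, 23]
Compare 26 vs 34: take 26 from left. Merged: [3, 3, 4, 8, 9, 15, 16, 23, 26]
Compare 37 vs 34: take 34 from right. Merged: [3, 3, 4, 8, 9, 15, 16, 23, 26, 34]
Append remaining from left: [37]. Merged: [3, 3, 4, 8, 9, 15, 16, 23, 26, 34, 37]

Final merged array: [3, 3, 4, 8, 9, 15, 16, 23, 26, 34, 37]
Total comparisons: 10

The merged array is [3, 3, 4, 8, 9, 15, 16, 23, 26, 34, 37], requiring 10 comparisons. The merge step runs in O(n) time where n is the total number of elements.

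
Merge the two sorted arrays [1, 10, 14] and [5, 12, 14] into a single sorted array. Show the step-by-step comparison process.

Merging process:

Compare 1 vs 5: take 1 from left. Merged: [1]
Compare 10 vs 5: take 5 from right. Merged: [1, 5]
Compare 10 vs 12: take 10 from left. Merged: [1, 5, 10]
Compare 14 vs 12: take 12 from right. Merged: [1, 5, 10, 12]
Compare 14 vs 14: take 14 from left. Merged: [1, 5, 10, 12, 14]
Append remaining from right: [14]. Merged: [1, 5, 10, 12, 14, 14]

Final merged array: [1, 5, 10, 12, 14, 14]
Total comparisons: 5

The merged array is [1, 5, 10, 12, 14, 14], requiring 5 comparisons. The merge step runs in O(n) time where n is the total number of elements.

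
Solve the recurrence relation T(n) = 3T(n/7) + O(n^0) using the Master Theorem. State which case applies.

Master Theorem for T(n) = 3T(n/7) + O(n^0):

a = 3, b = 7, c = 0
log_b(a) = log_7(3) = 0.5646

Case 1: c = 0 < log_7(3) = 0.5646
T(n) = O(n^(log_7 3))

For T(n) = 3T(n/7) + O(n^0): log_7(3) = 0.5646. This is Case 1 of the Master Theorem (c < log_b(a), work dominated by leaves), giving O(n^(log_7 3)).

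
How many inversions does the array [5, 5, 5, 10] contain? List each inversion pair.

Finding inversions in [5, 5, 5, 10]:


Total inversions: 0

The array has 0 inversions. It is already sorted.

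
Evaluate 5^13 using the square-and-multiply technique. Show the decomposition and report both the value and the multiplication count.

Computing 5^13 by squaring (build up from 5^1; each line after the first costs one multiplication):

5^1 = 5
5^2 = (5^1)^2 = 5^2 = 25
5^3 = 5 * 5^2 = 5 * 25 = 125
5^6 = (5^3)^2 = 125^2 = 15625
5^12 = (5^6)^2 = 15625^2 = 244140625
5^13 = 5 * 5^12 = 5 * 244140625 = 1220703125

Result: 1220703125
Multiplications needed: 5 (5 lines after 5^1)

5^13 = 1220703125. Using exponentiation by squaring, this requires 5 multiplications. The key idea: if the exponent is even, square the half-power; if odd, multiply by the base once.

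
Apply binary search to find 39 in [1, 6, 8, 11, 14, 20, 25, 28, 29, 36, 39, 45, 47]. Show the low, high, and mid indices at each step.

Binary search for 39 in [1, 6, 8, 11, 14, 20, 25, 28, 29, 36, 39, 45, 47]:

lo=0, hi=12, mid=6, arr[mid]=25 -> 25 < 39, search right half
lo=7, hi=12, mid=9, arr[mid]=36 -> 36 < 39, search right half
lo=10, hi=12, mid=11, arr[mid]=45 -> 45 > 39, search left half
lo=10, hi=10, mid=10, arr[mid]=39 -> Found target at index 10!

Binary search finds 39 at index 10 after 4 comparisons. The search repeatedly halves the search space by comparing with the middle element.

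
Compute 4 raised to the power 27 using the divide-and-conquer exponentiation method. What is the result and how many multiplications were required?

Computing 4^27 by squaring (build up from 4^1; each line after the first costs one multiplication):

4^1 = 4
4^2 = (4^1)^2 = 4^2 = 16
4^3 = 4 * 4^2 = 4 * 16 = 64
4^6 = (4^3)^2 = 64^2 = 4096
4^12 = (4^6)^2 = 4096^2 = 16777216
4^13 = 4 * 4^12 = 4 * 16777216 = 67108864
4^26 = (4^13)^2 = 67108864^2 = 4503599627370496
4^27 = 4 * 4^26 = 4 * 4503599627370496 = 18014398509481984

Result: 18014398509481984
Multiplications needed: 7 (7 lines after 4^1)

4^27 = 18014398509481984. Using exponentiation by squaring, this requires 7 multiplications. The key idea: if the exponent is even, square the half-power; if odd, multiply by the base once.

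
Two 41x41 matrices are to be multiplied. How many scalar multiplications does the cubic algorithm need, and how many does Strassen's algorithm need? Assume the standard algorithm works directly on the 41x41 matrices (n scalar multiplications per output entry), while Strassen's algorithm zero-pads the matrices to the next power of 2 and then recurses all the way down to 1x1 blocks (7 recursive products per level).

Matrix multiplication for 41x41 matrices:

Strassen's algorithm requires power-of-2 dimensions. Pad 41x41 to 64x64 (next power of 2).

Standard algorithm: 41^3 = 68921 multiplications
Strassen's algorithm: 7^(log2(64)) = 7^6 = 117649 multiplications
Difference: 68921 - 117649 = -48728 (Strassen uses MORE here due to padding overhead — for small or just-over-power-of-2 n, padding can outweigh the per-level savings)

Standard: 68921 multiplications (41^3). Strassen: 117649 multiplications (7^6, after padding to 64x64). Strassen reduces 8 recursive multiplications to 7 at each level.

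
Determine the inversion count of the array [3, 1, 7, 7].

Finding inversions in [3, 1, 7, 7]:

(0, 1): arr[0]=3 > arr[1]=1

Total inversions: 1

The array has 1 inversion(s): (0,1). Each pair (i,j) satisfies i < j and arr[i] > arr[j].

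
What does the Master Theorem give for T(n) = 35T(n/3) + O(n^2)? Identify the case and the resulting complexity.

Master Theorem for T(n) = 35T(n/3) + O(n^2):

a = 35, b = 3, c = 2
log_b(a) = log_3(35) = 3.2362

Case 1: c = 2 < log_3(35) = 3.2362
T(n) = O(n^(log_3 35))

For T(n) = 35T(n/3) + O(n^2): log_3(35) = 3.2362. This is Case 1 of the Master Theorem (c < log_b(a), work dominated by leaves), giving O(n^(log_3 35)).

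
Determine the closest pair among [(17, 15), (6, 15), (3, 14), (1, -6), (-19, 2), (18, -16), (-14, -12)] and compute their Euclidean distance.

Computing all pairwise distances among 7 points:

d((17, 15), (6, 15)) = 11.0
d((17, 15), (3, 14)) = 14.0357
d((17, 15), (1, -6)) = 26.4008
d((17, 15), (-19, 2)) = 38.2753
d((17, 15), (18, -16)) = 31.0161
d((17, 15), (-14, -12)) = 41.1096
d((6, 15), (3, 14)) = 3.1623 <-- minimum
d((6, 15), (1, -6)) = 21.587
d((6, 15), (-19, 2)) = 28.178
d((6, 15), (18, -16)) = 33.2415
d((6, 15), (-14, -12)) = 33.6006
d((3, 14), (1, -6)) = 20.0998
d((3, 14), (-19, 2)) = 25.0599
d((3, 14), (18, -16)) = 33.541
d((3, 14), (-14, -12)) = 31.0644
d((1, -6), (-19, 2)) = 21.5407
d((1, -6), (18, -16)) = 19.7231
d((1, -6), (-14, -12)) = 16.1555
d((-19, 2), (18, -16)) = 41.1461
d((-19, 2), (-14, -12)) = 14.8661
d((18, -16), (-14, -12)) = 32.249

Closest pair: (6, 15) and (3, 14) with distance 3.1623

The closest pair is (6, 15) and (3, 14) with Euclidean distance 3.1623. For 7 points, brute-force pairwise comparison is shown above. For large n, the divide-and-conquer algorithm (sort by x, recurse on halves, check the dividing strip) achieves O(n log n).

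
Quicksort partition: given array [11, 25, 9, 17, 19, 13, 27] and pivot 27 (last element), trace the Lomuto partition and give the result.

Lomuto partition with pivot = 27:

Initial array: [11, 25, 9, 17, 19, 13, 27]

arr[0]=11 <= 27: swap with position 0, array becomes [11, 25, 9, 17, 19, 13, 27]
arr[1]=25 <= 27: swap with position 1, array becomes [11, 25, 9, 17, 19, 13, 27]
arr[2]=9 <= 27: swap with position 2, array becomes [11, 25, 9, 17, 19, 13, 27]
arr[3]=17 <= 27: swap with position 3, array becomes [11, 25, 9, 17, 19, 13, 27]
arr[4]=19 <= 27: swap with position 4, array becomes [11, 25, 9, 17, 19, 13, 27]
arr[5]=13 <= 27: swap with position 5, array becomes [11, 25, 9, 17, 19, 13, 27]

Place pivot at position 6: [11, 25, 9, 17, 19, 13, 27]
Pivot position: 6

After partitioning with pivot 27, the array becomes [11, 25, 9, 17, 19, 13, 27]. The pivot is placed at index 6. All elements to the left of the pivot are <= 27, and all elements to the right are > 27.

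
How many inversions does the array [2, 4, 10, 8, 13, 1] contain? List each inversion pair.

Finding inversions in [2, 4, 10, 8, 13, 1]:

(0, 5): arr[0]=2 > arr[5]=1
(1, 5): arr[1]=4 > arr[5]=1
(2, 3): arr[2]=10 > arr[3]=8
(2, 5): arr[2]=10 > arr[5]=1
(3, 5): arr[3]=8 > arr[5]=1
(4, 5): arr[4]=13 > arr[5]=1

Total inversions: 6

The array has 6 inversion(s): (0,5), (1,5), (2,3), (2,5), (3,5), (4,5). Each pair (i,j) satisfies i < j and arr[i] > arr[j].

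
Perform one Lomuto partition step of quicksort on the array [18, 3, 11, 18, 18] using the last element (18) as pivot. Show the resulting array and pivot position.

Lomuto partition with pivot = 18:

Initial array: [18, 3, 11, 18, 18]

arr[0]=18 <= 18: swap with position 0, array becomes [18, 3, 11, 18, 18]
arr[1]=3 <= 18: swap with position 1, array becomes [18, 3, 11, 18, 18]
arr[2]=11 <= 18: swap with position 2, array becomes [18, 3, 11, 18, 18]
arr[3]=18 <= 18: swap with position 3, array becomes [18, 3, 11, 18, 18]

Place pivot at position 4: [18, 3, 11, 18, 18]
Pivot position: 4

After partitioning with pivot 18, the array becomes [18, 3, 11, 18, 18]. The pivot is placed at index 4. All elements to the left of the pivot are <= 18, and all elements to the right are > 18.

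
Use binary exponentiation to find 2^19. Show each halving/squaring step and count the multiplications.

Computing 2^19 by squaring (build up from 2^1; each line after the first costs one multiplication):

2^1 = 2
2^2 = (2^1)^2 = 2^2 = 4
2^4 = (2^2)^2 = 4^2 = 16
2^8 = (2^4)^2 = 16^2 = 256
2^9 = 2 * 2^8 = 2 * 256 = 512
2^18 = (2^9)^2 = 512^2 = 262144
2^19 = 2 * 2^18 = 2 * 262144 = 524288

Result: 524288
Multiplications needed: 6 (6 lines after 2^1)

2^19 = 524288. Using exponentiation by squaring, this requires 6 multiplications. The key idea: if the exponent is even, square the half-power; if odd, multiply by the base once.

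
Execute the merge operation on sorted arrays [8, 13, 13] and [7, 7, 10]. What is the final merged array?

Merging process:

Compare 8 vs 7: take 7 from right. Merged: [7]
Compare 8 vs 7: take 7 from right. Merged: [7, 7]
Compare 8 vs 10: take 8 from left. Merged: [7, 7, 8]
Compare 13 vs 10: take 10 from right. Merged: [7, 7, 8, 10]
Append remaining from left: [13, 13]. Merged: [7, 7, 8, 10, 13, 13]

Final merged array: [7, 7, 8, 10, 13, 13]
Total comparisons: 4

The merged array is [7, 7, 8, 10, 13, 13], requiring 4 comparisons. The merge step runs in O(n) time where n is the total number of elements.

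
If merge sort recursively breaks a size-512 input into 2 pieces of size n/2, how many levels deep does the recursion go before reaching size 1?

For divide and conquer with division factor 2:

Problem sizes at each level:
Level 0: 512
Level 1: 256
Level 2: 128
Level 3: 64
Level 4: 32
Level 5: 16
Level 6: 8
Level 7: 4
Level 8: 2
Level 9: 1

The root is level 0 and the size-1 base case is level 9 (the tree spans levels 0 through 9, i.e. 10 levels counting the root), so the depth is the number of divisions: log_2(512) = 9

The recursion tree depth is log_2(512) = 9. At each level, the problem size is divided by 2, so it takes 9 divisions to reduce to a base case of size 1. The algorithm makes 2 recursive calls at each level.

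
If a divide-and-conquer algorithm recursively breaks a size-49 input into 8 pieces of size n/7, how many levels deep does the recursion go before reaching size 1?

For divide and conquer with division factor 7:

Problem sizes at each level:
Level 0: 49
Level 1: 7
Level 2: 1

The root is level 0 and the size-1 base case is level 2 (the tree spans levels 0 through 2, i.e. 3 levels counting the root), so the depth is the number of divisions: log_7(49) = 2

The recursion tree depth is log_7(49) = 2. At each level, the problem size is divided by 7, so it takes 2 divisions to reduce to a base case of size 1. The algorithm makes 8 recursive calls at each level.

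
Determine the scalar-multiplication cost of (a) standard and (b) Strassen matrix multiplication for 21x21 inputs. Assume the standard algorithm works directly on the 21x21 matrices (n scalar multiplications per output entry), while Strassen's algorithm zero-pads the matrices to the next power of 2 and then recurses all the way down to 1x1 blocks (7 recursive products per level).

Matrix multiplication for 21x21 matrices:

Strassen's algorithm requires power-of-2 dimensions. Pad 21x21 to 32x32 (next power of 2).

Standard algorithm: 21^3 = 9261 multiplications
Strassen's algorithm: 7^(log2(32)) = 7^5 = 16807 multiplications
Difference: 9261 - 16807 = -7546 (Strassen uses MORE here due to padding overhead — for small or just-over-power-of-2 n, padding can outweigh the per-level savings)

Standard: 9261 multiplications (21^3). Strassen: 16807 multiplications (7^5, after padding to 32x32). Strassen reduces 8 recursive multiplications to 7 at each level.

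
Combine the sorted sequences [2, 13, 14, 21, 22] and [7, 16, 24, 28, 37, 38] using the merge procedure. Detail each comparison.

Merging process:

Compare 2 vs 7: take 2 from left. Merged: [2]
Compare 13 vs 7: take 7 from right. Merged: [2, 7]
Compare 13 vs 16: take 13 from left. Merged: [2, 7, 13]
Compare 14 vs 16: take 14 from left. Merged: [2, 7, 13, 14]
Compare 21 vs 16: take 16 from right. Merged: [2, 7, 13, 14, 16]
Compare 21 vs 24: take 21 from left. Merged: [2, 7, 13, 14, 16, 21]
Compare 22 vs 24: take 22 from left. Merged: [2, 7, 13, 14, 16, 21, 22]
Append remaining from right: [24, 28, 37, 38]. Merged: [2, 7, 13, 14, 16, 21, 22, 24, 28, 37, 38]

Final merged array: [2, 7, 13, 14, 16, 21, 22, 24, 28, 37, 38]
Total comparisons: 7

The merged array is [2, 7, 13, 14, 16, 21, 22, 24, 28, 37, 38], requiring 7 comparisons. The merge step runs in O(n) time where n is the total number of elements.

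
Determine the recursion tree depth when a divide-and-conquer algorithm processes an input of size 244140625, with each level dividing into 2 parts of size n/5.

For divide and conquer with division factor 5:

Problem sizes at each level:
Level 0: 244140625
Level 1: 48828125
Level 2: 9765625
Level 3: 1953125
Level 4: 390625
Level 5: 78125
Level 6: 15625
Level 7: 3125
Level 8: 625
Level 9: 125
Level 10: 25
Level 11: 5
Level 12: 1

The root is level 0 and the size-1 base case is level 12 (the tree spans levels 0 through 12, i.e. 13 levels counting the root), so the depth is the number of divisions: log_5(244140625) = 12

The recursion tree depth is log_5(244140625) = 12. At each level, the problem size is divided by 5, so it takes 12 divisions to reduce to a base case of size 1. The algorithm makes 2 recursive calls at each level.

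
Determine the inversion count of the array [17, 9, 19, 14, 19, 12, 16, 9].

Finding inversions in [17, 9, 19, 14, 19, 12, 16, 9]:

(0, 1): arr[0]=17 > arr[1]=9
(0, 3): arr[0]=17 > arr[3]=14
(0, 5): arr[0]=17 > arr[5]=12
(0, 6): arr[0]=17 > arr[6]=16
(0, 7): arr[0]=17 > arr[7]=9
(2, 3): arr[2]=19 > arr[3]=14
(2, 5): arr[2]=19 > arr[5]=12
(2, 6): arr[2]=19 > arr[6]=16
(2, 7): arr[2]=19 > arr[7]=9
(3, 5): arr[3]=14 > arr[5]=12
(3, 7): arr[3]=14 > arr[7]=9
(4, 5): arr[4]=19 > arr[5]=12
(4, 6): arr[4]=19 > arr[6]=16
(4, 7): arr[4]=19 > arr[7]=9
(5, 7): arr[5]=12 > arr[7]=9
(6, 7): arr[6]=16 > arr[7]=9

Total inversions: 16

The array has 16 inversion(s): (0,1), (0,3), (0,5), (0,6), (0,7), (2,3), (2,5), (2,6), (2,7), (3,5), (3,7), (4,5), (4,6), (4,7), (5,7), (6,7). Each pair (i,j) satisfies i < j and arr[i] > arr[j].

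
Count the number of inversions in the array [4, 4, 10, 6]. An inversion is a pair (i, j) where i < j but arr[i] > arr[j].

Finding inversions in [4, 4, 10, 6]:

(2, 3): arr[2]=10 > arr[3]=6

Total inversions: 1

The array has 1 inversion(s): (2,3). Each pair (i,j) satisfies i < j and arr[i] > arr[j].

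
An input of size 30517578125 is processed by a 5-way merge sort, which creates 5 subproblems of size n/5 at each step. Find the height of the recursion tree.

For divide and conquer with division factor 5:

Problem sizes at each level:
Level 0: 30517578125
Level 1: 6103515625
Level 2: 1220703125
Level 3: 244140625
Level 4: 48828125
Level 5: 9765625
Level 6: 1953125
Level 7: 390625
Level 8: 78125
Level 9: 15625
Level 10: 3125
Level 11: 625
Level 12: 125
Level 13: 25
Level 14: 5
Level 15: 1

The root is level 0 and the size-1 base case is level 15 (the tree spans levels 0 through 15, i.e. 16 levels counting the root), so the depth is the number of divisions: log_5(30517578125) = 15

The recursion tree depth is log_5(30517578125) = 15. At each level, the problem size is divided by 5, so it takes 15 divisions to reduce to a base case of size 1. The algorithm makes 5 recursive calls at each level.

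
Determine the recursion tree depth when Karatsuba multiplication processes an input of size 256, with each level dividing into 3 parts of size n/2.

For divide and conquer with division factor 2:

Problem sizes at each level:
Level 0: 256
Level 1: 128
Level 2: 64
Level 3: 32
Level 4: 16
Level 5: 8
Level 6: 4
Level 7: 2
Level 8: 1

The root is level 0 and the size-1 base case is level 8 (the tree spans levels 0 through 8, i.e. 9 levels counting the root), so the depth is the number of divisions: log_2(256) = 8

The recursion tree depth is log_2(256) = 8. At each level, the problem size is divided by 2, so it takes 8 divisions to reduce to a base case of size 1. The algorithm makes 3 recursive calls at each level.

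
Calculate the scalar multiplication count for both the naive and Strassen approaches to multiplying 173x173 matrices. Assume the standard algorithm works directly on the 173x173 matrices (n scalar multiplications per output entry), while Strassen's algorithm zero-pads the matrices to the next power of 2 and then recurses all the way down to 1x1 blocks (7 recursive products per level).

Matrix multiplication for 173x173 matrices:

Strassen's algorithm requires power-of-2 dimensions. Pad 173x173 to 256x256 (next power of 2).

Standard algorithm: 173^3 = 5177717 multiplications
Strassen's algorithm: 7^(log2(256)) = 7^8 = 5764801 multiplications
Difference: 5177717 - 5764801 = -587084 (Strassen uses MORE here due to padding overhead — for small or just-over-power-of-2 n, padding can outweigh the per-level savings)

Standard: 5177717 multiplications (173^3). Strassen: 5764801 multiplications (7^8, after padding to 256x256). Strassen reduces 8 recursive multiplications to 7 at each level.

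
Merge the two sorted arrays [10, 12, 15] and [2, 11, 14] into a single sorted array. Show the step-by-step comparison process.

Merging process:

Compare 10 vs 2: take 2 from right. Merged: [2]
Compare 10 vs 11: take 10 from left. Merged: [2, 10]
Compare 12 vs 11: take 11 from right. Merged: [2, 10, 11]
Compare 12 vs 14: take 12 from left. Merged: [2, 10, 11, 12]
Compare 15 vs 14: take 14 from right. Merged: [2, 10, 11, 12, 14]
Append remaining from left: [15]. Merged: [2, 10, 11, 12, 14, 15]

Final merged array: [2, 10, 11, 12, 14, 15]
Total comparisons: 5

The merged array is [2, 10, 11, 12, 14, 15], requiring 5 comparisons. The merge step runs in O(n) time where n is the total number of elements.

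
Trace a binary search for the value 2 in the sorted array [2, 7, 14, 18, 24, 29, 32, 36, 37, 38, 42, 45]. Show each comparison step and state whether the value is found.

Binary search for 2 in [2, 7, 14, 18, 24, 29, 32, 36, 37, 38, 42, 45]:

lo=0, hi=11, mid=5, arr[mid]=29 -> 29 > 2, search left half
lo=0, hi=4, mid=2, arr[mid]=14 -> 14 > 2, search left half
lo=0, hi=1, mid=0, arr[mid]=2 -> Found target at index 0!

Binary search finds 2 at index 0 after 3 comparisons. The search repeatedly halves the search space by comparing with the middle element.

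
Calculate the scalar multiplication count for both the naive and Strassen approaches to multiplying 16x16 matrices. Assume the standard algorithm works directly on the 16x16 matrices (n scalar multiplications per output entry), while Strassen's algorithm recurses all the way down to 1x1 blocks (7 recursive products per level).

Matrix multiplication for 16x16 matrices:

Standard algorithm: 16^3 = 4096 multiplications
Strassen's algorithm: 7^(log2(16)) = 7^4 = 2401 multiplications
Savings: 4096 - 2401 = 1695 multiplications

Standard: 4096 multiplications (16^3). Strassen: 2401 multiplications (7^4). Strassen reduces 8 recursive multiplications to 7 at each level.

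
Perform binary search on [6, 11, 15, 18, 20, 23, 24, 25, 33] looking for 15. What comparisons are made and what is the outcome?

Binary search for 15 in [6, 11, 15, 18, 20, 23, 24, 25, 33]:

lo=0, hi=8, mid=4, arr[mid]=20 -> 20 > 15, search left half
lo=0, hi=3, mid=1, arr[mid]=11 -> 11 < 15, search right half
lo=2, hi=3, mid=2, arr[mid]=15 -> Found target at index 2!

Binary search finds 15 at index 2 after 3 comparisons. The search repeatedly halves the search space by comparing with the middle element.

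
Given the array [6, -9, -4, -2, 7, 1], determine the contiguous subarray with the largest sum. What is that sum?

Using Kadane's algorithm on [6, -9, -4, -2, 7, 1]:

Scanning through the array:
Position 1 (value -9): max_ending_here = -3, max_so_far = 6
Position 2 (value -4): max_ending_here = -4, max_so_far = 6
Position 3 (value -2): max_ending_here = -2, max_so_far = 6
Position 4 (value 7): max_ending_here = 7, max_so_far = 7
Position 5 (value 1): max_ending_here = 8, max_so_far = 8

Maximum subarray: [7, 1]
Maximum sum: 8

The maximum subarray is [7, 1] with sum 8. This subarray runs from index 4 to index 5.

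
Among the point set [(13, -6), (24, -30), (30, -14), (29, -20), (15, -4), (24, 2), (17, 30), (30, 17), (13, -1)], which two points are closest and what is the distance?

Computing all pairwise distances among 9 points:

d((13, -6), (24, -30)) = 26.4008
d((13, -6), (30, -14)) = 18.7883
d((13, -6), (29, -20)) = 21.2603
d((13, -6), (15, -4)) = 2.8284 <-- minimum
d((13, -6), (24, 2)) = 13.6015
d((13, -6), (17, 30)) = 36.2215
d((13, -6), (30, 17)) = 28.6007
d((13, -6), (13, -1)) = 5.0
d((24, -30), (30, -14)) = 17.088
d((24, -30), (29, -20)) = 11.1803
d((24, -30), (15, -4)) = 27.5136
d((24, -30), (24, 2)) = 32.0
d((24, -30), (17, 30)) = 60.407
d((24, -30), (30, 17)) = 47.3814
d((24, -30), (13, -1)) = 31.0161
d((30, -14), (29, -20)) = 6.0828
d((30, -14), (15, -4)) = 18.0278
d((30, -14), (24, 2)) = 17.088
d((30, -14), (17, 30)) = 45.8803
d((30, -14), (30, 17)) = 31.0
d((30, -14), (13, -1)) = 21.4009
d((29, -20), (15, -4)) = 21.2603
d((29, -20), (24, 2)) = 22.561
d((29, -20), (17, 30)) = 51.4198
d((29, -20), (30, 17)) = 37.0135
d((29, -20), (13, -1)) = 24.8395
d((15, -4), (24, 2)) = 10.8167
d((15, -4), (17, 30)) = 34.0588
d((15, -4), (30, 17)) = 25.807
d((15, -4), (13, -1)) = 3.6056
d((24, 2), (17, 30)) = 28.8617
d((24, 2), (30, 17)) = 16.1555
d((24, 2), (13, -1)) = 11.4018
d((17, 30), (30, 17)) = 18.3848
d((17, 30), (13, -1)) = 31.257
d((30, 17), (13, -1)) = 24.7588

Closest pair: (13, -6) and (15, -4) with distance 2.8284

The closest pair is (13, -6) and (15, -4) with Euclidean distance 2.8284. For 9 points, brute-force pairwise comparison is shown above. For large n, the divide-and-conquer algorithm (sort by x, recurse on halves, check the dividing strip) achieves O(n log n).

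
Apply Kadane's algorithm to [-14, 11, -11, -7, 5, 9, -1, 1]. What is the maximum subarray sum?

Using Kadane's algorithm on [-14, 11, -11, -7, 5, 9, -1, 1]:

Scanning through the array:
Position 1 (value 11): max_ending_here = 11, max_so_far = 11
Position 2 (value -11): max_ending_here = 0, max_so_far = 11
Position 3 (value -7): max_ending_here = -7, max_so_far = 11
Position 4 (value 5): max_ending_here = 5, max_so_far = 11
Position 5 (value 9): max_ending_here = 14, max_so_far = 14
Position 6 (value -1): max_ending_here = 13, max_so_far = 14
Position 7 (value 1): max_ending_here = 14, max_so_far = 14

Maximum subarray: [5, 9]
Maximum sum: 14

The maximum subarray is [5, 9] with sum 14. This subarray runs from index 4 to index 5.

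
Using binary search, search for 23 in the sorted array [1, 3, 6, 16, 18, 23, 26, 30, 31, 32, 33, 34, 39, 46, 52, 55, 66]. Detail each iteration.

Binary search for 23 in [1, 3, 6, 16, 18, 23, 26, 30, 31, 32, 33, 34, 39, 46, 52, 55, 66]:

lo=0, hi=16, mid=8, arr[mid]=31 -> 31 > 23, search left half
lo=0, hi=7, mid=3, arr[mid]=16 -> 16 < 23, search right half
lo=4, hi=7, mid=5, arr[mid]=23 -> Found target at index 5!

Binary search finds 23 at index 5 after 3 comparisons. The search repeatedly halves the search space by comparing with the middle element.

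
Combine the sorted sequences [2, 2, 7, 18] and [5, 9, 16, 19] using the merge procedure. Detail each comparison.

Merging process:

Compare 2 vs 5: take 2 from left. Merged: [2]
Compare 2 vs 5: take 2 from left. Merged: [2, 2]
Compare 7 vs 5: take 5 from right. Merged: [2, 2, 5]
Compare 7 vs 9: take 7 from left. Merged: [2, 2, 5, 7]
Compare 18 vs 9: take 9 from right. Merged: [2, 2, 5, 7, 9]
Compare 18 vs 16: take 16 from right. Merged: [2, 2, 5, 7, 9, 16]
Compare 18 vs 19: take 18 from left. Merged: [2, 2, 5, 7, 9, 16, 18]
Append remaining from right: [19]. Merged: [2, 2, 5, 7, 9, 16, 18, 19]

Final merged array: [2, 2, 5, 7, 9, 16, 18, 19]
Total comparisons: 7

The merged array is [2, 2, 5, 7, 9, 16, 18, 19], requiring 7 comparisons. The merge step runs in O(n) time where n is the total number of elements.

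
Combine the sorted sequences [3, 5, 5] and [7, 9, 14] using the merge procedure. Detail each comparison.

Merging process:

Compare 3 vs 7: take 3 from left. Merged: [3]
Compare 5 vs 7: take 5 from left. Merged: [3, 5]
Compare 5 vs 7: take 5 from left. Merged: [3, 5, 5]
Append remaining from right: [7, 9, 14]. Merged: [3, 5, 5, 7, 9, 14]

Final merged array: [3, 5, 5, 7, 9, 14]
Total comparisons: 3

The merged array is [3, 5, 5, 7, 9, 14], requiring 3 comparisons. The merge step runs in O(n) time where n is the total number of elements.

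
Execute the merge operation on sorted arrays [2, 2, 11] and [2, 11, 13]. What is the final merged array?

Merging process:

Compare 2 vs 2: take 2 from left. Merged: [2]
Compare 2 vs 2: take 2 from left. Merged: [2, 2]
Compare 11 vs 2: take 2 from right. Merged: [2, 2, 2]
Compare 11 vs 11: take 11 from left. Merged: [2, 2, 2, 11]
Append remaining from right: [11, 13]. Merged: [2, 2, 2, 11, 11, 13]

Final merged array: [2, 2, 2, 11, 11, 13]
Total comparisons: 4

The merged array is [2, 2, 2, 11, 11, 13], requiring 4 comparisons. The merge step runs in O(n) time where n is the total number of elements.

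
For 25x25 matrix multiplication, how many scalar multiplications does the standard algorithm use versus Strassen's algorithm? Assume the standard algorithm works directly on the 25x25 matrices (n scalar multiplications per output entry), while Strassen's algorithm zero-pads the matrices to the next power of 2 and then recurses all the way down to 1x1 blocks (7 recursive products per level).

Matrix multiplication for 25x25 matrices:

Strassen's algorithm requires power-of-2 dimensions. Pad 25x25 to 32x32 (next power of 2).

Standard algorithm: 25^3 = 15625 multiplications
Strassen's algorithm: 7^(log2(32)) = 7^5 = 16807 multiplications
Difference: 15625 - 16807 = -1182 (Strassen uses MORE here due to padding overhead — for small or just-over-power-of-2 n, padding can outweigh the per-level savings)

Standard: 15625 multiplications (25^3). Strassen: 16807 multiplications (7^5, after padding to 32x32). Strassen reduces 8 recursive multiplications to 7 at each level.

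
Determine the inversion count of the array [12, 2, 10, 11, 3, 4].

Finding inversions in [12, 2, 10, 11, 3, 4]:

(0, 1): arr[0]=12 > arr[1]=2
(0, 2): arr[0]=12 > arr[2]=10
(0, 3): arr[0]=12 > arr[3]=11
(0, 4): arr[0]=12 > arr[4]=3
(0, 5): arr[0]=12 > arr[5]=4
(2, 4): arr[2]=10 > arr[4]=3
(2, 5): arr[2]=10 > arr[5]=4
(3, 4): arr[3]=11 > arr[4]=3
(3, 5): arr[3]=11 > arr[5]=4

Total inversions: 9

The array has 9 inversion(s): (0,1), (0,2), (0,3), (0,4), (0,5), (2,4), (2,5), (3,4), (3,5). Each pair (i,j) satisfies i < j and arr[i] > arr[j].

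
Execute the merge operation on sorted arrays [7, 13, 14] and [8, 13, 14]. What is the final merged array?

Merging process:

Compare 7 vs 8: take 7 from left. Merged: [7]
Compare 13 vs 8: take 8 from right. Merged: [7, 8]
Compare 13 vs 13: take 13 from left. Merged: [7, 8, 13]
Compare 14 vs 13: take 13 from right. Merged: [7, 8, 13, 13]
Compare 14 vs 14: take 14 from left. Merged: [7, 8, 13, 13, 14]
Append remaining from right: [14]. Merged: [7, 8, 13, 13, 14, 14]

Final merged array: [7, 8, 13, 13, 14, 14]
Total comparisons: 5

The merged array is [7, 8, 13, 13, 14, 14], requiring 5 comparisons. The merge step runs in O(n) time where n is the total number of elements.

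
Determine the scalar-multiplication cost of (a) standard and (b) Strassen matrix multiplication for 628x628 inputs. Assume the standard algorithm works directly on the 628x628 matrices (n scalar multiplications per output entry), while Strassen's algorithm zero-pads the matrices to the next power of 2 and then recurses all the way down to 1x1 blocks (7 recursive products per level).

Matrix multiplication for 628x628 matrices:

Strassen's algorithm requires power-of-2 dimensions. Pad 628x628 to 1024x1024 (next power of 2).

Standard algorithm: 628^3 = 247673152 multiplications
Strassen's algorithm: 7^(log2(1024)) = 7^10 = 282475249 multiplications
Difference: 247673152 - 282475249 = -34802097 (Strassen uses MORE here due to padding overhead — for small or just-over-power-of-2 n, padding can outweigh the per-level savings)

Standard: 247673152 multiplications (628^3). Strassen: 282475249 multiplications (7^10, after padding to 1024x1024). Strassen reduces 8 recursive multiplications to 7 at each level.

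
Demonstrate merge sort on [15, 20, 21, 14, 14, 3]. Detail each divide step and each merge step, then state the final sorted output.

Merge sort trace:

Split: [15, 20, 21, 14, 14, 3] -> [15, 20, 21] and [14, 14, 3]
  Split: [15, 20, 21] -> [15] and [20, 21]
    Split: [20, 21] -> [20] and [21]
    Merge: [20] + [21] -> [20, 21]
  Merge: [15] + [20, 21] -> [15, 20, 21]
  Split: [14, 14, 3] -> [14] and [14, 3]
    Split: [14, 3] -> [14] and [3]
    Merge: [14] + [3] -> [3, 14]
  Merge: [14] + [3, 14] -> [3, 14, 14]
Merge: [15, 20, 21] + [3, 14, 14] -> [3, 14, 14, 15, 20, 21]

Final sorted array: [3, 14, 14, 15, 20, 21]

The merge sort proceeds by recursively splitting the array and merging sorted halves.
After all merges, the sorted array is [3, 14, 14, 15, 20, 21].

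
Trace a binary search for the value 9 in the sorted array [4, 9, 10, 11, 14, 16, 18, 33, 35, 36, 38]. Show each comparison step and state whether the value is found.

Binary search for 9 in [4, 9, 10, 11, 14, 16, 18, 33, 35, 36, 38]:

lo=0, hi=10, mid=5, arr[mid]=16 -> 16 > 9, search left half
lo=0, hi=4, mid=2, arr[mid]=10 -> 10 > 9, search left half
lo=0, hi=1, mid=0, arr[mid]=4 -> 4 < 9, search right half
lo=1, hi=1, mid=1, arr[mid]=9 -> Found target at index 1!

Binary search finds 9 at index 1 after 4 comparisons. The search repeatedly halves the search space by comparing with the middle element.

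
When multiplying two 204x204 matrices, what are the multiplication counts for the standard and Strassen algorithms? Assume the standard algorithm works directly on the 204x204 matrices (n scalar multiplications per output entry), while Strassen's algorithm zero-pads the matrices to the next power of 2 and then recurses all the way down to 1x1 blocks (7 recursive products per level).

Matrix multiplication for 204x204 matrices:

Strassen's algorithm requires power-of-2 dimensions. Pad 204x204 to 256x256 (next power of 2).

Standard algorithm: 204^3 = 8489664 multiplications
Strassen's algorithm: 7^(log2(256)) = 7^8 = 5764801 multiplications
Savings: 8489664 - 5764801 = 2724863 multiplications

Standard: 8489664 multiplications (204^3). Strassen: 5764801 multiplications (7^8, after padding to 256x256). Strassen reduces 8 recursive multiplications to 7 at each level.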